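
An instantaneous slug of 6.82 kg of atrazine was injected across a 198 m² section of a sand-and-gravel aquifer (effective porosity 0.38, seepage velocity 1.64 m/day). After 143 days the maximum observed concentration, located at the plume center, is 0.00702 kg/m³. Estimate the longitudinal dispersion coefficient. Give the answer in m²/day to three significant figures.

0.0928 m²/day

At the plume center C_max = M/(n_e·A·√(4πDt)), so D = M²/(4πt·(n_e·A·C_max)²).
n_e·A·C_max = 0.38 × 198 × 0.00702 = 0.5282 kg/m.
D = 6.82²/(4π × 143 × 0.5282²) = 0.0928 m²/day.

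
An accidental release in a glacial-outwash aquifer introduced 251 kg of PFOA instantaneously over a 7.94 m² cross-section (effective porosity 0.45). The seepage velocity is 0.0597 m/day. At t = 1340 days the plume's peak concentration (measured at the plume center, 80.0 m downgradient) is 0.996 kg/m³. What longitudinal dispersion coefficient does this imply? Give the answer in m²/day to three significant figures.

At the plume center C_max = M/(n_e·A·√(4πDt)), so D = M²/(4πt·(n_e·A·C_max)²).
n_e·A·C_max = 0.45 × 7.94 × 0.996 = 3.559 kg/m.
D = 251²/(4π × 1340 × 3.559²) = 0.295 m²/day.

0.295 m²/day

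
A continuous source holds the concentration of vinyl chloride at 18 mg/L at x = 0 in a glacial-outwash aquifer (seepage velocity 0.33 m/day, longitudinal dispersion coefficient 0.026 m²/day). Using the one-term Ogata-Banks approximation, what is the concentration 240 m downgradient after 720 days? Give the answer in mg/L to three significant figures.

For a continuous step input, C/C₀ ≈ ½·erfc((x−vt)/(2√(Dt))).
vt = 0.33 × 720 = 237.6 m and 2√(Dt) = 2√(0.026 × 720) = 8.653 m.
Argument (x−vt)/(2√(Dt)) = (240 − 237.6)/8.653 = 0.2774; ½·erfc(0.2774) = 0.3474.
C = 18 × 0.3474 = 6.25 mg/L.

6.25 mg/L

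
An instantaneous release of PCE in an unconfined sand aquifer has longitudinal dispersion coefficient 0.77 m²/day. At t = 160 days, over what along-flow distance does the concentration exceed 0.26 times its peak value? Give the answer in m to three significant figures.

51.5 m

The plume is Gaussian with σ = √(2Dt) = √(2 × 0.77 × 160) = 15.70 m.
C/C_peak = exp(−Δx²/(2σ²)) = 0.26 ⇒ Δx = σ·√(−2 ln 0.26) = 15.70 × 1.641 = 25.76 m.
Width = 2Δx = 51.5 m.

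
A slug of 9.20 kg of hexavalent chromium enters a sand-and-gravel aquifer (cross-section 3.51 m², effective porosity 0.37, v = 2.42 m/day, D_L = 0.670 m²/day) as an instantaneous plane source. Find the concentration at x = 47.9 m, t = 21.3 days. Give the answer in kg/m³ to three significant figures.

0.419 kg/m³

For an instantaneous plane source, C(x,t) = M/(n_e·A·√(4πDt)) · exp(−(x−vt)²/(4Dt)), with n_e·A the pore (flow) area.
Plume center vt = 2.42 × 21.3 = 51.546 m, so the well at 47.9 m is 3.646 m upgradient of the peak.
√(4πDt) = 13.39 m, giving peak height M/(n_e·A·√(4πDt)) = 9.20/(0.37 × 3.51 × 13.39) = 0.5291 kg/m³.
(x−vt)²/(4Dt) = (-3.646)²/(4 × 0.670 × 21.3) = 0.2329; exp(−0.2329) = 0.7922.
C = 0.5291 × 0.7922 = 0.419 kg/m³.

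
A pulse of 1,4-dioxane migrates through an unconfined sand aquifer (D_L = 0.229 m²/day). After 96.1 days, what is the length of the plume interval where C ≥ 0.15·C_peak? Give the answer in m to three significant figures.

The plume is Gaussian with σ = √(2Dt) = √(2 × 0.229 × 96.1) = 6.634 m.
C/C_peak = exp(−Δx²/(2σ²)) = 0.15 ⇒ Δx = σ·√(−2 ln 0.15) = 6.634 × 1.948 = 12.92 m.
Width = 2Δx = 25.8 m.

25.8 m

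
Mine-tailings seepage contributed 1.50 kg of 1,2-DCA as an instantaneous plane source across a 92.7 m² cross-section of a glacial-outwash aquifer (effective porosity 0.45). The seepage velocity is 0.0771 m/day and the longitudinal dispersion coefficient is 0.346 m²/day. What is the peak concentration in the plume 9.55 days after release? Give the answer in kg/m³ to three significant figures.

0.00558 kg/m³

The peak of an instantaneous 1D plume sits at x = vt; there the Gaussian factor is 1 and C_max = M/(n_e·A·√(4πDt)), where n_e·A is the pore area the mass is dissolved in.
√(4πDt) = √(4π × 0.346 × 9.55) = 6.444 m, so C_max = 1.50/(0.45 × 92.7 × 6.444) = 0.00558 kg/m³.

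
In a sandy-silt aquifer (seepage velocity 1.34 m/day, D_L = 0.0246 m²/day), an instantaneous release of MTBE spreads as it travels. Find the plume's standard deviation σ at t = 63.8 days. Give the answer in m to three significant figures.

1.77 m

Dispersive spreading gives a Gaussian with σ² = 2Dt; advection only shifts the center.
σ = √(2 × 0.0246 × 63.8) = 1.77 m.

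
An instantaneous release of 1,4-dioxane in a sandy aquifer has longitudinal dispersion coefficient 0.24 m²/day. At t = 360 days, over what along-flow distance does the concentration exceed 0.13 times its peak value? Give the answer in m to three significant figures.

The plume is Gaussian with σ = √(2Dt) = √(2 × 0.24 × 360) = 13.15 m.
C/C_peak = exp(−Δx²/(2σ²)) = 0.13 ⇒ Δx = σ·√(−2 ln 0.13) = 13.15 × 2.020 = 26.56 m.
Width = 2Δx = 53.1 m.

53.1 m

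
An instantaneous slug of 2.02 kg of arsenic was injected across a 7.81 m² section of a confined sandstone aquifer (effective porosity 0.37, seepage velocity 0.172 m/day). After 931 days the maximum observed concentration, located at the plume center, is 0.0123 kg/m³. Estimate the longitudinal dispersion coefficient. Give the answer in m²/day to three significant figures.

At the plume center C_max = M/(n_e·A·√(4πDt)), so D = M²/(4πt·(n_e·A·C_max)²).
n_e·A·C_max = 0.37 × 7.81 × 0.0123 = 0.03554 kg/m.
D = 2.02²/(4π × 931 × 0.03554²) = 0.276 m²/day.

0.276 m²/day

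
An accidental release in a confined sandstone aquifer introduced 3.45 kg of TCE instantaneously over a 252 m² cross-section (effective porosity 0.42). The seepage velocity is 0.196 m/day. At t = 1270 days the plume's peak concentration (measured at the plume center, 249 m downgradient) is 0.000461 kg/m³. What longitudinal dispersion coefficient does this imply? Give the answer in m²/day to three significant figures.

At the plume center C_max = M/(n_e·A·√(4πDt)), so D = M²/(4πt·(n_e·A·C_max)²).
n_e·A·C_max = 0.42 × 252 × 0.000461 = 0.04879 kg/m.
D = 3.45²/(4π × 1270 × 0.04879²) = 0.313 m²/day.

0.313 m²/day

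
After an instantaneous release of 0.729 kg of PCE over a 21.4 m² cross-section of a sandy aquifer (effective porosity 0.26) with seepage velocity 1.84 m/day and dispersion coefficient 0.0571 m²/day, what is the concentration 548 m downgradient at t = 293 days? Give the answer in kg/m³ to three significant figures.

For an instantaneous plane source, C(x,t) = M/(n_e·A·√(4πDt)) · exp(−(x−vt)²/(4Dt)), with n_e·A the pore (flow) area.
Plume center vt = 1.84 × 293 = 539.12 m, so the well at 548 m is 8.88 m downgradient of the peak.
√(4πDt) = 14.50 m, giving peak height M/(n_e·A·√(4πDt)) = 0.729/(0.26 × 21.4 × 14.50) = 0.009036 kg/m³.
(x−vt)²/(4Dt) = (8.88)²/(4 × 0.0571 × 293) = 1.178; exp(−1.178) = 0.3079.
C = 0.009036 × 0.3079 = 0.00278 kg/m³.

0.00278 kg/m³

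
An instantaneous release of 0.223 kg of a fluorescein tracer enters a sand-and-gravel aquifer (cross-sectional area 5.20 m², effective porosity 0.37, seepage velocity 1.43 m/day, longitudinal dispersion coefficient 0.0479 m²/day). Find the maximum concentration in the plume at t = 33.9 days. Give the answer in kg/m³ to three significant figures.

0.0257 kg/m³

The peak of an instantaneous 1D plume sits at x = vt; there the Gaussian factor is 1 and C_max = M/(n_e·A·√(4πDt)), where n_e·A is the pore area the mass is dissolved in.
√(4πDt) = √(4π × 0.0479 × 33.9) = 4.517 m, so C_max = 0.223/(0.37 × 5.20 × 4.517) = 0.0257 kg/m³.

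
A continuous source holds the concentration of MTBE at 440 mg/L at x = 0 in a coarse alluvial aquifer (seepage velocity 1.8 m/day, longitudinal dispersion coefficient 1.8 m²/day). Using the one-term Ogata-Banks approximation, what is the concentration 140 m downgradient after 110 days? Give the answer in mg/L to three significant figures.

439 mg/L

For a continuous step input, C/C₀ ≈ ½·erfc((x−vt)/(2√(Dt))).
vt = 1.8 × 110 = 198 m and 2√(Dt) = 2√(1.8 × 110) = 28.14 m.
Argument (x−vt)/(2√(Dt)) = (140 − 198)/28.14 = -2.061; ½·erfc(-2.061) = 0.9982.
C = 440 × 0.9982 = 439 mg/L.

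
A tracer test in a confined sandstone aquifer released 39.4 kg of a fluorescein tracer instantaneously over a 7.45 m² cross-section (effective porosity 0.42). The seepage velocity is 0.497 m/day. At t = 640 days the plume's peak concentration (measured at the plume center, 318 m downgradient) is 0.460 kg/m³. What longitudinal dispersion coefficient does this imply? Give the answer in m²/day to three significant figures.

At the plume center C_max = M/(n_e·A·√(4πDt)), so D = M²/(4πt·(n_e·A·C_max)²).
n_e·A·C_max = 0.42 × 7.45 × 0.460 = 1.439 kg/m.
D = 39.4²/(4π × 640 × 1.439²) = 0.0932 m²/day.

0.0932 m²/day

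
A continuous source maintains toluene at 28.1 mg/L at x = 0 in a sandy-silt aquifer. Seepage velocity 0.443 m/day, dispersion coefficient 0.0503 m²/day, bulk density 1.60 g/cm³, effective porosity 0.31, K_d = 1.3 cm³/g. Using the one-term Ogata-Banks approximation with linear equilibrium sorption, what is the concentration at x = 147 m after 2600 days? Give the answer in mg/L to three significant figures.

18.5 mg/L

Retardation factor R = 1 + ρ_b·K_d/n = 1 + 1.60 × 1.3/0.31 = 7.710.
Sorption retards both mechanisms: v_R = v/R = 0.05746 m/day, D_R = D/R = 0.006524 m²/day.
v_R·t = 0.05746 × 2600 = 149.396 m; 2√(D_R t) = 8.237 m; argument = (147 − 149.396)/8.237 = -0.2909.
C = C₀ × ½·erfc(-0.2909) = 28.1 × 0.6596 = 18.5 mg/L.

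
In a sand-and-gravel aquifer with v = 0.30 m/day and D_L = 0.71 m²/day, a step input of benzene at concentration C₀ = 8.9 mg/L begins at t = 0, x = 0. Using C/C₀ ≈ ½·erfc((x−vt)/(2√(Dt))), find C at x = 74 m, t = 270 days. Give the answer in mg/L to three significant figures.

For a continuous step input, C/C₀ ≈ ½·erfc((x−vt)/(2√(Dt))).
vt = 0.30 × 270 = 81 m and 2√(Dt) = 2√(0.71 × 270) = 27.69 m.
Argument (x−vt)/(2√(Dt)) = (74 − 81)/27.69 = -0.2528; ½·erfc(-0.2528) = 0.6396.
C = 8.9 × 0.6396 = 5.69 mg/L.

5.69 mg/L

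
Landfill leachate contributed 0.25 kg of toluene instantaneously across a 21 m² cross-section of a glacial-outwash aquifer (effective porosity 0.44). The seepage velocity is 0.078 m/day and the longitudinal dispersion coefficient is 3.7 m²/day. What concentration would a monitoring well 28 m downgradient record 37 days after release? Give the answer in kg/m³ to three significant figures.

For an instantaneous plane source, C(x,t) = M/(n_e·A·√(4πDt)) · exp(−(x−vt)²/(4Dt)), with n_e·A the pore (flow) area.
Plume center vt = 0.078 × 37 = 2.886 m, so the well at 28 m is 25.114 m downgradient of the peak.
√(4πDt) = 41.48 m, giving peak height M/(n_e·A·√(4πDt)) = 0.25/(0.44 × 21 × 41.48) = 0.0006523 kg/m³.
(x−vt)²/(4Dt) = (25.114)²/(4 × 3.7 × 37) = 1.152; exp(−1.152) = 0.3160.
C = 0.0006523 × 0.3160 = 0.000206 kg/m³.

0.000206 kg/m³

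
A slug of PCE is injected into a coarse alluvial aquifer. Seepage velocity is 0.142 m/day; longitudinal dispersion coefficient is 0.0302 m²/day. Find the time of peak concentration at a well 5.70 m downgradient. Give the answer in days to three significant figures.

For the 1D instantaneous-source solution, setting ∂C/∂t = 0 at fixed x gives v²t² + 2Dt − x² = 0, so t = (√(D² + v²x²) − D)/v².
√(D² + v²x²) = √(0.0302² + 0.142² × 5.70²) = 0.8100; v² = 0.020164.
t = (0.8100 − 0.0302)/0.020164 = 38.7 days (vs. the pure-advection estimate x/v = 40.1 d).

38.7 days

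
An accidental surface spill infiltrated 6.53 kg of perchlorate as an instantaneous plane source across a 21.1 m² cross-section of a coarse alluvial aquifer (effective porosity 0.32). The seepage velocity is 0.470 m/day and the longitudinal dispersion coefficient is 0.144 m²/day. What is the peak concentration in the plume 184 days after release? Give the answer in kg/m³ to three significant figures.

0.0530 kg/m³

The peak of an instantaneous 1D plume sits at x = vt; there the Gaussian factor is 1 and C_max = M/(n_e·A·√(4πDt)), where n_e·A is the pore area the mass is dissolved in.
√(4πDt) = √(4π × 0.144 × 184) = 18.25 m, so C_max = 6.53/(0.32 × 21.1 × 18.25) = 0.0530 kg/m³.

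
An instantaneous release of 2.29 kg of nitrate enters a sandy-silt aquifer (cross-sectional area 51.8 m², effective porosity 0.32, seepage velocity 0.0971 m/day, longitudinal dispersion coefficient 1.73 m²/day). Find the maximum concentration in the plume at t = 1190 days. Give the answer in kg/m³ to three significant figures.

The peak of an instantaneous 1D plume sits at x = vt; there the Gaussian factor is 1 and C_max = M/(n_e·A·√(4πDt)), where n_e·A is the pore area the mass is dissolved in.
√(4πDt) = √(4π × 1.73 × 1190) = 160.8 m, so C_max = 2.29/(0.32 × 51.8 × 160.8) = 0.000859 kg/m³.

0.000859 kg/m³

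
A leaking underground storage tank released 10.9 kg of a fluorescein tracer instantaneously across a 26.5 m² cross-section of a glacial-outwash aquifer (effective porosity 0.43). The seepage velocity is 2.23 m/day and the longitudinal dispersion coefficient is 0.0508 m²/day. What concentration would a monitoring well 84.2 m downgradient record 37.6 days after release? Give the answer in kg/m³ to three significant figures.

For an instantaneous plane source, C(x,t) = M/(n_e·A·√(4πDt)) · exp(−(x−vt)²/(4Dt)), with n_e·A the pore (flow) area.
Plume center vt = 2.23 × 37.6 = 83.848 m, so the well at 84.2 m is 0.352 m downgradient of the peak.
√(4πDt) = 4.899 m, giving peak height M/(n_e·A·√(4πDt)) = 10.9/(0.43 × 26.5 × 4.899) = 0.1953 kg/m³.
(x−vt)²/(4Dt) = (0.352)²/(4 × 0.0508 × 37.6) = 0.01622; exp(−0.01622) = 0.9839.
C = 0.1953 × 0.9839 = 0.192 kg/m³.

0.192 kg/m³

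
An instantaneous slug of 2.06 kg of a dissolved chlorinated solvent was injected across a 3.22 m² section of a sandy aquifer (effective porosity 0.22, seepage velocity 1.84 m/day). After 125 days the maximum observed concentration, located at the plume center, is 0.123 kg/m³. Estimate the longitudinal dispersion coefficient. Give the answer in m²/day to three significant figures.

0.356 m²/day

At the plume center C_max = M/(n_e·A·√(4πDt)), so D = M²/(4πt·(n_e·A·C_max)²).
n_e·A·C_max = 0.22 × 3.22 × 0.123 = 0.08713 kg/m.
D = 2.06²/(4π × 125 × 0.08713²) = 0.356 m²/day.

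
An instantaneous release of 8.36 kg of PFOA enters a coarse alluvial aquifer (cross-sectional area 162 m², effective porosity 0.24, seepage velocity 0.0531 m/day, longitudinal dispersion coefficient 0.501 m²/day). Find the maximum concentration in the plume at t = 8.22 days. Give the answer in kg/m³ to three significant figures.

The peak of an instantaneous 1D plume sits at x = vt; there the Gaussian factor is 1 and C_max = M/(n_e·A·√(4πDt)), where n_e·A is the pore area the mass is dissolved in.
√(4πDt) = √(4π × 0.501 × 8.22) = 7.194 m, so C_max = 8.36/(0.24 × 162 × 7.194) = 0.0299 kg/m³.

0.0299 kg/m³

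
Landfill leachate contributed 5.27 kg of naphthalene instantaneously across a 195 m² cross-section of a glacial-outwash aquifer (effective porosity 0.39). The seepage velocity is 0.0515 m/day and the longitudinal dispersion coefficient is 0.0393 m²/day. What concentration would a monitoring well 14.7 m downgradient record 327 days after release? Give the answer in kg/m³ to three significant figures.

0.00499 kg/m³

For an instantaneous plane source, C(x,t) = M/(n_e·A·√(4πDt)) · exp(−(x−vt)²/(4Dt)), with n_e·A the pore (flow) area.
Plume center vt = 0.0515 × 327 = 16.8405 m, so the well at 14.7 m is 2.1405 m upgradient of the peak.
√(4πDt) = 12.71 m, giving peak height M/(n_e·A·√(4πDt)) = 5.27/(0.39 × 195 × 12.71) = 0.005452 kg/m³.
(x−vt)²/(4Dt) = (-2.1405)²/(4 × 0.0393 × 327) = 0.08913; exp(−0.08913) = 0.9147.
C = 0.005452 × 0.9147 = 0.00499 kg/m³.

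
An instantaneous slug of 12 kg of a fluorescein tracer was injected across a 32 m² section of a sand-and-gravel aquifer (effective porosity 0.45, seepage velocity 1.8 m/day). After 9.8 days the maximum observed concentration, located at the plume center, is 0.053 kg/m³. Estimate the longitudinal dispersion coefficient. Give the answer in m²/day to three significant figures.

2.01 m²/day

At the plume center C_max = M/(n_e·A·√(4πDt)), so D = M²/(4πt·(n_e·A·C_max)²).
n_e·A·C_max = 0.45 × 32 × 0.053 = 0.7632 kg/m.
D = 12²/(4π × 9.8 × 0.7632²) = 2.01 m²/day.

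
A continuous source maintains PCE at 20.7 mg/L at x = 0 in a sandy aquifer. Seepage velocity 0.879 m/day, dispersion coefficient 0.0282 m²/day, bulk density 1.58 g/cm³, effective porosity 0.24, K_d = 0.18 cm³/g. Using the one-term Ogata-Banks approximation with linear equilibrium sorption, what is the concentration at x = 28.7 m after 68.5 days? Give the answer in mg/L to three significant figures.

Retardation factor R = 1 + ρ_b·K_d/n = 1 + 1.58 × 0.18/0.24 = 2.185.
Sorption retards both mechanisms: v_R = v/R = 0.4023 m/day, D_R = D/R = 0.01291 m²/day.
v_R·t = 0.4023 × 68.5 = 27.55755 m; 2√(D_R t) = 1.881 m; argument = (28.7 − 27.55755)/1.881 = 0.6074.
C = C₀ × ½·erfc(0.6074) = 20.7 × 0.1952 = 4.04 mg/L.

4.04 mg/L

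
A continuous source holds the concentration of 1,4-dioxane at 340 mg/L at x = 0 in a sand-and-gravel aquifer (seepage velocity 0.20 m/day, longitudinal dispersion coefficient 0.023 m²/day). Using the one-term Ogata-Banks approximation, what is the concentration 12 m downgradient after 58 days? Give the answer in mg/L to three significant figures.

137 mg/L

For a continuous step input, C/C₀ ≈ ½·erfc((x−vt)/(2√(Dt))).
vt = 0.20 × 58 = 11.6 m and 2√(Dt) = 2√(0.023 × 58) = 2.310 m.
Argument (x−vt)/(2√(Dt)) = (12 − 11.6)/2.310 = 0.1732; ½·erfc(0.1732) = 0.4033.
C = 340 × 0.4033 = 137 mg/L.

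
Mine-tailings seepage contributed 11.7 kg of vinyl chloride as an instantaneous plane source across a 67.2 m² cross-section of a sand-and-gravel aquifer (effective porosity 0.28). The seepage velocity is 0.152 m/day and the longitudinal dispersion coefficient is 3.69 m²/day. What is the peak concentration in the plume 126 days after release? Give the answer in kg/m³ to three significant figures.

The peak of an instantaneous 1D plume sits at x = vt; there the Gaussian factor is 1 and C_max = M/(n_e·A·√(4πDt)), where n_e·A is the pore area the mass is dissolved in.
√(4πDt) = √(4π × 3.69 × 126) = 76.44 m, so C_max = 11.7/(0.28 × 67.2 × 76.44) = 0.00813 kg/m³.

0.00813 kg/m³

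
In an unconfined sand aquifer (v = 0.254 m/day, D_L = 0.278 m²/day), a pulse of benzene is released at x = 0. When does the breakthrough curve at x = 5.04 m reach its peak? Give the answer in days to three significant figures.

16.0 days

For the 1D instantaneous-source solution, setting ∂C/∂t = 0 at fixed x gives v²t² + 2Dt − x² = 0, so t = (√(D² + v²x²) − D)/v².
√(D² + v²x²) = √(0.278² + 0.254² × 5.04²) = 1.310; v² = 0.064516.
t = (1.310 − 0.278)/0.064516 = 16.0 days (vs. the pure-advection estimate x/v = 19.8 d).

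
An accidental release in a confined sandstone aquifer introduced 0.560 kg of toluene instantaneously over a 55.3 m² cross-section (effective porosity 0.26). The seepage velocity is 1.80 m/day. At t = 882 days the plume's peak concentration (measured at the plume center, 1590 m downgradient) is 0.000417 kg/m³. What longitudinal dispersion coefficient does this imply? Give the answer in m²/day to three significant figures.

At the plume center C_max = M/(n_e·A·√(4πDt)), so D = M²/(4πt·(n_e·A·C_max)²).
n_e·A·C_max = 0.26 × 55.3 × 0.000417 = 0.005996 kg/m.
D = 0.560²/(4π × 882 × 0.005996²) = 0.787 m²/day.

0.787 m²/day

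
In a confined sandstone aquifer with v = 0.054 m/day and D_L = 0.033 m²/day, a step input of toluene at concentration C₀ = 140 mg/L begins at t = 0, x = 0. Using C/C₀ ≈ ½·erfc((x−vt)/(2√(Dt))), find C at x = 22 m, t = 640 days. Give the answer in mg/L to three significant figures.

For a continuous step input, C/C₀ ≈ ½·erfc((x−vt)/(2√(Dt))).
vt = 0.054 × 640 = 34.56 m and 2√(Dt) = 2√(0.033 × 640) = 9.191 m.
Argument (x−vt)/(2√(Dt)) = (22 − 34.56)/9.191 = -1.367; ½·erfc(-1.367) = 0.9734.
C = 140 × 0.9734 = 136 mg/L.

136 mg/L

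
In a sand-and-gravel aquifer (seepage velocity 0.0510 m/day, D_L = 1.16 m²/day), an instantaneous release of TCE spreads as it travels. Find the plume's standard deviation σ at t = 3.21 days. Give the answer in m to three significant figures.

Dispersive spreading gives a Gaussian with σ² = 2Dt; advection only shifts the center.
σ = √(2 × 1.16 × 3.21) = 2.73 m.

2.73 m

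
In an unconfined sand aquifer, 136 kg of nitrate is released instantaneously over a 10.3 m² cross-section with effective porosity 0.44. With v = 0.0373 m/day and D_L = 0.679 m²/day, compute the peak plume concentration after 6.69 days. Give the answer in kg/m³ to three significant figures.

The peak of an instantaneous 1D plume sits at x = vt; there the Gaussian factor is 1 and C_max = M/(n_e·A·√(4πDt)), where n_e·A is the pore area the mass is dissolved in.
√(4πDt) = √(4π × 0.679 × 6.69) = 7.555 m, so C_max = 136/(0.44 × 10.3 × 7.555) = 3.97 kg/m³.

3.97 kg/m³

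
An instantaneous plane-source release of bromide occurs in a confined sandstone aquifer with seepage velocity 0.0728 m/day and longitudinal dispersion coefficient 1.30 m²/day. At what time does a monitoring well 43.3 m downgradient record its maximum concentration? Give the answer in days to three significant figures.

For the 1D instantaneous-source solution, setting ∂C/∂t = 0 at fixed x gives v²t² + 2Dt − x² = 0, so t = (√(D² + v²x²) − D)/v².
√(D² + v²x²) = √(1.30² + 0.0728² × 43.3²) = 3.410; v² = 0.00529984.
t = (3.410 − 1.30)/0.00529984 = 398 days (vs. the pure-advection estimate x/v = 595 d).

398 days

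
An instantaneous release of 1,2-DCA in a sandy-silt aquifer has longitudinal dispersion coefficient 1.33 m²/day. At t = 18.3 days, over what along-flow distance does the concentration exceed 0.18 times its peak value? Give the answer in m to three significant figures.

25.8 m

The plume is Gaussian with σ = √(2Dt) = √(2 × 1.33 × 18.3) = 6.977 m.
C/C_peak = exp(−Δx²/(2σ²)) = 0.18 ⇒ Δx = σ·√(−2 ln 0.18) = 6.977 × 1.852 = 12.92 m.
Width = 2Δx = 25.8 m.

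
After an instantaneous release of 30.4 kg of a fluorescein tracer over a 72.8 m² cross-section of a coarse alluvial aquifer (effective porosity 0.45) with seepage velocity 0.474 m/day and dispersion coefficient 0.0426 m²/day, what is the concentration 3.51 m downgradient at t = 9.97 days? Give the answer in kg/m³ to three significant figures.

0.168 kg/m³

For an instantaneous plane source, C(x,t) = M/(n_e·A·√(4πDt)) · exp(−(x−vt)²/(4Dt)), with n_e·A the pore (flow) area.
Plume center vt = 0.474 × 9.97 = 4.72578 m, so the well at 3.51 m is 1.21578 m upgradient of the peak.
√(4πDt) = 2.310 m, giving peak height M/(n_e·A·√(4πDt)) = 30.4/(0.45 × 72.8 × 2.310) = 0.4017 kg/m³.
(x−vt)²/(4Dt) = (-1.21578)²/(4 × 0.0426 × 9.97) = 0.8701; exp(−0.8701) = 0.4189.
C = 0.4017 × 0.4189 = 0.168 kg/m³.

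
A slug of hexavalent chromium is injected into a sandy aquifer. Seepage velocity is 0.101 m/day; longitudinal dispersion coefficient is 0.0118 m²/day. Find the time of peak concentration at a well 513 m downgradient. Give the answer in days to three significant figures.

5080 days

For the 1D instantaneous-source solution, setting ∂C/∂t = 0 at fixed x gives v²t² + 2Dt − x² = 0, so t = (√(D² + v²x²) − D)/v².
√(D² + v²x²) = √(0.0118² + 0.101² × 513²) = 51.81; v² = 0.010201.
t = (51.81 − 0.0118)/0.010201 = 5080 days (vs. the pure-advection estimate x/v = 5080 d).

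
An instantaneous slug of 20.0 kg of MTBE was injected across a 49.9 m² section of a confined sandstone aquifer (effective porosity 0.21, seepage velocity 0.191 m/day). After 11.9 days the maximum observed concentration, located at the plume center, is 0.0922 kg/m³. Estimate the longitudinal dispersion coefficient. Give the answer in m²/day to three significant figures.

At the plume center C_max = M/(n_e·A·√(4πDt)), so D = M²/(4πt·(n_e·A·C_max)²).
n_e·A·C_max = 0.21 × 49.9 × 0.0922 = 0.9662 kg/m.
D = 20.0²/(4π × 11.9 × 0.9662²) = 2.87 m²/day.

2.87 m²/day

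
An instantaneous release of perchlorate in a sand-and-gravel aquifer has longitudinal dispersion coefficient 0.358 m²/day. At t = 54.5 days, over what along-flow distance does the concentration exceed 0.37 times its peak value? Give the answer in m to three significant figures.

The plume is Gaussian with σ = √(2Dt) = √(2 × 0.358 × 54.5) = 6.247 m.
C/C_peak = exp(−Δx²/(2σ²)) = 0.37 ⇒ Δx = σ·√(−2 ln 0.37) = 6.247 × 1.410 = 8.808 m.
Width = 2Δx = 17.6 m.

17.6 m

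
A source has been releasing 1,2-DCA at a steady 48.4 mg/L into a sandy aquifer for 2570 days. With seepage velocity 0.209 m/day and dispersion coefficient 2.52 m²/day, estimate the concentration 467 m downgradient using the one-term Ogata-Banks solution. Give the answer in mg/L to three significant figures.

35.4 mg/L

For a continuous step input, C/C₀ ≈ ½·erfc((x−vt)/(2√(Dt))).
vt = 0.209 × 2570 = 537.13 m and 2√(Dt) = 2√(2.52 × 2570) = 161.0 m.
Argument (x−vt)/(2√(Dt)) = (467 − 537.13)/161.0 = -0.4356; ½·erfc(-0.4356) = 0.7311.
C = 48.4 × 0.7311 = 35.4 mg/L.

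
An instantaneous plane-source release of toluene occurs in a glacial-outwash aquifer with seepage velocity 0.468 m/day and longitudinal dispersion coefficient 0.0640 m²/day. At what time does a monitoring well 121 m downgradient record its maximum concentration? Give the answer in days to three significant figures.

For the 1D instantaneous-source solution, setting ∂C/∂t = 0 at fixed x gives v²t² + 2Dt − x² = 0, so t = (√(D² + v²x²) − D)/v².
√(D² + v²x²) = √(0.0640² + 0.468² × 121²) = 56.63; v² = 0.219024.
t = (56.63 − 0.0640)/0.219024 = 258 days (vs. the pure-advection estimate x/v = 259 d).

258 days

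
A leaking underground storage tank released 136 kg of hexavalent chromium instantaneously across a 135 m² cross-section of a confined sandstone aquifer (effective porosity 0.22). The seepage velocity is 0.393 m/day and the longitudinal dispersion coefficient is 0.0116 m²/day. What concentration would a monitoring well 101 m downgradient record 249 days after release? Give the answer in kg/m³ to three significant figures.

For an instantaneous plane source, C(x,t) = M/(n_e·A·√(4πDt)) · exp(−(x−vt)²/(4Dt)), with n_e·A the pore (flow) area.
Plume center vt = 0.393 × 249 = 97.857 m, so the well at 101 m is 3.143 m downgradient of the peak.
√(4πDt) = 6.025 m, giving peak height M/(n_e·A·√(4πDt)) = 136/(0.22 × 135 × 6.025) = 0.7600 kg/m³.
(x−vt)²/(4Dt) = (3.143)²/(4 × 0.0116 × 249) = 0.8550; exp(−0.8550) = 0.4253.
C = 0.7600 × 0.4253 = 0.323 kg/m³.

0.323 kg/m³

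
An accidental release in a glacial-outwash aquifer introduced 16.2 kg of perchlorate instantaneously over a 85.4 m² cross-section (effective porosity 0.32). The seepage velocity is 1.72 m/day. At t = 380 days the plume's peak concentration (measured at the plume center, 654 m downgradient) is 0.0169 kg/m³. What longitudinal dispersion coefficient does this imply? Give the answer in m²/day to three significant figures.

0.258 m²/day

At the plume center C_max = M/(n_e·A·√(4πDt)), so D = M²/(4πt·(n_e·A·C_max)²).
n_e·A·C_max = 0.32 × 85.4 × 0.0169 = 0.4618 kg/m.
D = 16.2²/(4π × 380 × 0.4618²) = 0.258 m²/day.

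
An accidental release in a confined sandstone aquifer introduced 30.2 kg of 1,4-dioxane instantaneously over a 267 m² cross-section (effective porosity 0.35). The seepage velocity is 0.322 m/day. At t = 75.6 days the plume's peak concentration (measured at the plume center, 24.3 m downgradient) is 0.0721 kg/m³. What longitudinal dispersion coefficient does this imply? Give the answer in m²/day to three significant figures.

At the plume center C_max = M/(n_e·A·√(4πDt)), so D = M²/(4πt·(n_e·A·C_max)²).
n_e·A·C_max = 0.35 × 267 × 0.0721 = 6.738 kg/m.
D = 30.2²/(4π × 75.6 × 6.738²) = 0.0211 m²/day.

0.0211 m²/day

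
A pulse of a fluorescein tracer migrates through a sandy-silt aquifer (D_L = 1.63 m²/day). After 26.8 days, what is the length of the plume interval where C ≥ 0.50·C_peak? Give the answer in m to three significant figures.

The plume is Gaussian with σ = √(2Dt) = √(2 × 1.63 × 26.8) = 9.347 m.
C/C_peak = exp(−Δx²/(2σ²)) = 0.50 ⇒ Δx = σ·√(−2 ln 0.50) = 9.347 × 1.177 = 11.00 m.
Width = 2Δx = 22.0 m.

22.0 m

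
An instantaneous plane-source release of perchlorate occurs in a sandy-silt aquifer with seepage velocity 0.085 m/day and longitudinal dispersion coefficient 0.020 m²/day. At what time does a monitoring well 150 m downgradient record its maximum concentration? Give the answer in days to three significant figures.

For the 1D instantaneous-source solution, setting ∂C/∂t = 0 at fixed x gives v²t² + 2Dt − x² = 0, so t = (√(D² + v²x²) − D)/v².
√(D² + v²x²) = √(0.020² + 0.085² × 150²) = 12.75; v² = 0.007225.
t = (12.75 − 0.020)/0.007225 = 1760 days (vs. the pure-advection estimate x/v = 1760 d).

1760 days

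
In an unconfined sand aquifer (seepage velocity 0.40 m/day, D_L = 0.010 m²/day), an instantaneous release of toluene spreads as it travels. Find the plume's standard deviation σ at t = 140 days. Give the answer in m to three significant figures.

1.67 m

Dispersive spreading gives a Gaussian with σ² = 2Dt; advection only shifts the center.
σ = √(2 × 0.010 × 140) = 1.67 m.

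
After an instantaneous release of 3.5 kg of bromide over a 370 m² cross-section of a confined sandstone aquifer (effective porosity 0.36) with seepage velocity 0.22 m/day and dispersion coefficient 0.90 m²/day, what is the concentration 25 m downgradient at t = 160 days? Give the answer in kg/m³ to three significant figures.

For an instantaneous plane source, C(x,t) = M/(n_e·A·√(4πDt)) · exp(−(x−vt)²/(4Dt)), with n_e·A the pore (flow) area.
Plume center vt = 0.22 × 160 = 35.2 m, so the well at 25 m is 10.2 m upgradient of the peak.
√(4πDt) = 42.54 m, giving peak height M/(n_e·A·√(4πDt)) = 3.5/(0.36 × 370 × 42.54) = 0.0006177 kg/m³.
(x−vt)²/(4Dt) = (-10.2)²/(4 × 0.90 × 160) = 0.1806; exp(−0.1806) = 0.8348.
C = 0.0006177 × 0.8348 = 0.000516 kg/m³.

0.000516 kg/m³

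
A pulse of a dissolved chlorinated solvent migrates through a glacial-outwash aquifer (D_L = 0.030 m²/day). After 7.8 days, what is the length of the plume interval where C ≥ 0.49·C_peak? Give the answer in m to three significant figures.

1.63 m

The plume is Gaussian with σ = √(2Dt) = √(2 × 0.030 × 7.8) = 0.6841 m.
C/C_peak = exp(−Δx²/(2σ²)) = 0.49 ⇒ Δx = σ·√(−2 ln 0.49) = 0.6841 × 1.194 = 0.8168 m.
Width = 2Δx = 1.63 m.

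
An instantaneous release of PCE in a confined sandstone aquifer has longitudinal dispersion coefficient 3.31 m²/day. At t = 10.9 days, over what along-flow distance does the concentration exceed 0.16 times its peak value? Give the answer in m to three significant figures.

32.5 m

The plume is Gaussian with σ = √(2Dt) = √(2 × 3.31 × 10.9) = 8.495 m.
C/C_peak = exp(−Δx²/(2σ²)) = 0.16 ⇒ Δx = σ·√(−2 ln 0.16) = 8.495 × 1.914 = 16.26 m.
Width = 2Δx = 32.5 m.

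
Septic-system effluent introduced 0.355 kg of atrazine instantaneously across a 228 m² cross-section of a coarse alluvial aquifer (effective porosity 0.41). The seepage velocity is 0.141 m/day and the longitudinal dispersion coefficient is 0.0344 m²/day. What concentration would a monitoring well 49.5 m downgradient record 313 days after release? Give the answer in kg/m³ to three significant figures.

For an instantaneous plane source, C(x,t) = M/(n_e·A·√(4πDt)) · exp(−(x−vt)²/(4Dt)), with n_e·A the pore (flow) area.
Plume center vt = 0.141 × 313 = 44.133 m, so the well at 49.5 m is 5.367 m downgradient of the peak.
√(4πDt) = 11.63 m, giving peak height M/(n_e·A·√(4πDt)) = 0.355/(0.41 × 228 × 11.63) = 0.0003265 kg/m³.
(x−vt)²/(4Dt) = (5.367)²/(4 × 0.0344 × 313) = 0.6688; exp(−0.6688) = 0.5123.
C = 0.0003265 × 0.5123 = 0.000167 kg/m³.

0.000167 kg/m³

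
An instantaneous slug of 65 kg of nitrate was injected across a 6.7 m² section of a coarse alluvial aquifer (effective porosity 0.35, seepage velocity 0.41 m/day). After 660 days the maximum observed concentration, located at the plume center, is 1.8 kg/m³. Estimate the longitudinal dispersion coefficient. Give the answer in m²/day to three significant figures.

0.0286 m²/day

At the plume center C_max = M/(n_e·A·√(4πDt)), so D = M²/(4πt·(n_e·A·C_max)²).
n_e·A·C_max = 0.35 × 6.7 × 1.8 = 4.221 kg/m.
D = 65²/(4π × 660 × 4.221²) = 0.0286 m²/day.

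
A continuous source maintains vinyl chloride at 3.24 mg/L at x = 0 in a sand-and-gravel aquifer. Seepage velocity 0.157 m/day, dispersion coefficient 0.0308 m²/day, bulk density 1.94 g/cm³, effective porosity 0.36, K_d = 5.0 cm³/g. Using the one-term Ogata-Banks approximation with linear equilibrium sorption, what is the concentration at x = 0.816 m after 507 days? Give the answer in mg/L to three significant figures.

Retardation factor R = 1 + ρ_b·K_d/n = 1 + 1.94 × 5.0/0.36 = 27.94.
Sorption retards both mechanisms: v_R = v/R = 0.005619 m/day, D_R = D/R = 0.001102 m²/day.
v_R·t = 0.005619 × 507 = 2.848833 m; 2√(D_R t) = 1.495 m; argument = (0.816 − 2.848833)/1.495 = -1.360.
C = C₀ × ½·erfc(-1.360) = 3.24 × 0.9728 = 3.15 mg/L.

3.15 mg/L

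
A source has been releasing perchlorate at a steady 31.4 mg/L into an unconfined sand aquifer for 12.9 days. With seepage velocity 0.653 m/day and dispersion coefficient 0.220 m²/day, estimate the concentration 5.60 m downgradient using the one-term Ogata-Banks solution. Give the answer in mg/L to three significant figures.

For a continuous step input, C/C₀ ≈ ½·erfc((x−vt)/(2√(Dt))).
vt = 0.653 × 12.9 = 8.4237 m and 2√(Dt) = 2√(0.220 × 12.9) = 3.369 m.
Argument (x−vt)/(2√(Dt)) = (5.60 − 8.4237)/3.369 = -0.8381; ½·erfc(-0.8381) = 0.8820.
C = 31.4 × 0.8820 = 27.7 mg/L.

27.7 mg/L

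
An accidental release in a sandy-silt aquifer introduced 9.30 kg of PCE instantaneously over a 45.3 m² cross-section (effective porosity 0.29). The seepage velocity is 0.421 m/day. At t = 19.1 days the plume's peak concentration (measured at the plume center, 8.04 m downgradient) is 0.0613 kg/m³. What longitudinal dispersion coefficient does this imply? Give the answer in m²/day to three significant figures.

0.556 m²/day

At the plume center C_max = M/(n_e·A·√(4πDt)), so D = M²/(4πt·(n_e·A·C_max)²).
n_e·A·C_max = 0.29 × 45.3 × 0.0613 = 0.8053 kg/m.
D = 9.30²/(4π × 19.1 × 0.8053²) = 0.556 m²/day.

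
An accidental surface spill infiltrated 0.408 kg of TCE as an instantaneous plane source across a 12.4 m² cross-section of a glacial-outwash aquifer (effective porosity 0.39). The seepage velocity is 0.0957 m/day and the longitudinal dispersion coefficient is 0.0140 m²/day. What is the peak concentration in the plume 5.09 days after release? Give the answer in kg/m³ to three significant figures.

0.0892 kg/m³

The peak of an instantaneous 1D plume sits at x = vt; there the Gaussian factor is 1 and C_max = M/(n_e·A·√(4πDt)), where n_e·A is the pore area the mass is dissolved in.
√(4πDt) = √(4π × 0.0140 × 5.09) = 0.9463 m, so C_max = 0.408/(0.39 × 12.4 × 0.9463) = 0.0892 kg/m³.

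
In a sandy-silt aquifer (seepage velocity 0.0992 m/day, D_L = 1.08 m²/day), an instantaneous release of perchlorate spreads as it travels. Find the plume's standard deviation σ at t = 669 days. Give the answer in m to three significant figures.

38.0 m

Dispersive spreading gives a Gaussian with σ² = 2Dt; advection only shifts the center.
σ = √(2 × 1.08 × 669) = 38.0 m.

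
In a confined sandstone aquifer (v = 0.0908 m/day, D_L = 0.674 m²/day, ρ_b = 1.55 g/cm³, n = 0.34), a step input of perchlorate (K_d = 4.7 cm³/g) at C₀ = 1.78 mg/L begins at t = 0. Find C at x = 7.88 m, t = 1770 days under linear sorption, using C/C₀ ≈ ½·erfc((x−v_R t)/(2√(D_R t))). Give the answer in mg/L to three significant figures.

Retardation factor R = 1 + ρ_b·K_d/n = 1 + 1.55 × 4.7/0.34 = 22.43.
Sorption retards both mechanisms: v_R = v/R = 0.004048 m/day, D_R = D/R = 0.03005 m²/day.
v_R·t = 0.004048 × 1770 = 7.16496 m; 2√(D_R t) = 14.59 m; argument = (7.88 − 7.16496)/14.59 = 0.04901.
C = C₀ × ½·erfc(0.04901) = 1.78 × 0.4724 = 0.841 mg/L.

0.841 mg/L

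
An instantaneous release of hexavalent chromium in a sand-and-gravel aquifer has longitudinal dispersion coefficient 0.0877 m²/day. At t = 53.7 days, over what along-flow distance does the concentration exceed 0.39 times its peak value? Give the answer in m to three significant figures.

The plume is Gaussian with σ = √(2Dt) = √(2 × 0.0877 × 53.7) = 3.069 m.
C/C_peak = exp(−Δx²/(2σ²)) = 0.39 ⇒ Δx = σ·√(−2 ln 0.39) = 3.069 × 1.372 = 4.211 m.
Width = 2Δx = 8.42 m.

8.42 m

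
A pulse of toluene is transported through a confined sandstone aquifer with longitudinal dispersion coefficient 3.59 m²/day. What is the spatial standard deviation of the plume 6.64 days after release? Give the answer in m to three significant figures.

Dispersive spreading gives a Gaussian with σ² = 2Dt; advection only shifts the center.
σ = √(2 × 3.59 × 6.64) = 6.90 m.

6.90 m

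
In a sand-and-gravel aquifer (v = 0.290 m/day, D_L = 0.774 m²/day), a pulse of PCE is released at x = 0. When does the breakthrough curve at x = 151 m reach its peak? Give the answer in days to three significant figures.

512 days

For the 1D instantaneous-source solution, setting ∂C/∂t = 0 at fixed x gives v²t² + 2Dt − x² = 0, so t = (√(D² + v²x²) − D)/v².
√(D² + v²x²) = √(0.774² + 0.290² × 151²) = 43.80; v² = 0.0841.
t = (43.80 − 0.774)/0.0841 = 512 days (vs. the pure-advection estimate x/v = 521 d).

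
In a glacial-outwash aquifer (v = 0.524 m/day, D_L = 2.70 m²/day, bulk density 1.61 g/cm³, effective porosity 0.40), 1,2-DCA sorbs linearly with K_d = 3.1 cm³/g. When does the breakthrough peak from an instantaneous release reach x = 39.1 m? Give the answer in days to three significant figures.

882 days

Retardation factor R = 1 + ρ_b·K_d/n = 1 + 1.61 × 3.1/0.40 = 13.48.
Sorption retards both mechanisms: v_R = v/R = 0.03887 m/day, D_R = D/R = 0.2003 m²/day.
Peak time from v_R²t² + 2D_R t − x² = 0: t = (√(D_R² + v_R²x²) − D_R)/v_R².
√(D_R² + v_R²x²) = √(0.2003² + 0.03887² × 39.1²) = 1.533; v_R² = 0.001511.
t = (1.533 − 0.2003)/0.001511 = 882 days.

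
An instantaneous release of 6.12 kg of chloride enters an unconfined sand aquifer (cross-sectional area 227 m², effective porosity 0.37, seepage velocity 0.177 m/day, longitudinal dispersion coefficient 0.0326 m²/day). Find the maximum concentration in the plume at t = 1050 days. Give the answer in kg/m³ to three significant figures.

The peak of an instantaneous 1D plume sits at x = vt; there the Gaussian factor is 1 and C_max = M/(n_e·A·√(4πDt)), where n_e·A is the pore area the mass is dissolved in.
√(4πDt) = √(4π × 0.0326 × 1050) = 20.74 m, so C_max = 6.12/(0.37 × 227 × 20.74) = 0.00351 kg/m³.

0.00351 kg/m³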